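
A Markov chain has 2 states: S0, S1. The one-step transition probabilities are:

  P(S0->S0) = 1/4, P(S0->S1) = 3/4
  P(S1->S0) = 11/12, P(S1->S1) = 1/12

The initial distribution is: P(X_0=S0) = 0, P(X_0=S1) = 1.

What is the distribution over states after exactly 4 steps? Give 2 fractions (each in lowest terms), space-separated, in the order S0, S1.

Propagating the distribution step by step (d_{t+1} = d_t * P):
d_0 = (S0=0, S1=1)
  d_1[S0] = 0*1/4 + 1*11/12 = 11/12
  d_1[S1] = 0*3/4 + 1*1/12 = 1/12
d_1 = (S0=11/12, S1=1/12)
  d_2[S0] = 11/12*1/4 + 1/12*11/12 = 11/36
  d_2[S1] = 11/12*3/4 + 1/12*1/12 = 25/36
d_2 = (S0=11/36, S1=25/36)
  d_3[S0] = 11/36*1/4 + 25/36*11/12 = 77/108
  d_3[S1] = 11/36*3/4 + 25/36*1/12 = 31/108
d_3 = (S0=77/108, S1=31/108)
  d_4[S0] = 77/108*1/4 + 31/108*11/12 = 143/324
  d_4[S1] = 77/108*3/4 + 31/108*1/12 = 181/324
d_4 = (S0=143/324, S1=181/324)

Answer: 143/324 181/324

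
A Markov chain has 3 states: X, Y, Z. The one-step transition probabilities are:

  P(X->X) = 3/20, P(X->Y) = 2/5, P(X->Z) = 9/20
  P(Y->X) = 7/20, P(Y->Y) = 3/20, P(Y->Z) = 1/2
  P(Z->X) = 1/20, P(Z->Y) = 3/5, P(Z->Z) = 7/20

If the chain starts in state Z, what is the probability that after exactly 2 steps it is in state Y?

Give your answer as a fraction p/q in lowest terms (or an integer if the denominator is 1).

Computing P^2 by repeated multiplication:
P^1 =
  X: [3/20, 2/5, 9/20]
  Y: [7/20, 3/20, 1/2]
  Z: [1/20, 3/5, 7/20]
P^2 =
  X: [37/200, 39/100, 17/40]
  Y: [13/100, 37/80, 163/400]
  Z: [47/200, 8/25, 89/200]

(P^2)[Z -> Y] = 8/25

Answer: 8/25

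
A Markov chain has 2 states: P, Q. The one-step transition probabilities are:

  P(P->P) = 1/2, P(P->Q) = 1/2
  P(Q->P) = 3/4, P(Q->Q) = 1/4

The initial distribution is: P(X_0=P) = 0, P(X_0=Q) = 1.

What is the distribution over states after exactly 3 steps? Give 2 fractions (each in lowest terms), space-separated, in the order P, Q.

Answer: 39/64 25/64

Derivation:
Propagating the distribution step by step (d_{t+1} = d_t * P):
d_0 = (P=0, Q=1)
  d_1[P] = 0*1/2 + 1*3/4 = 3/4
  d_1[Q] = 0*1/2 + 1*1/4 = 1/4
d_1 = (P=3/4, Q=1/4)
  d_2[P] = 3/4*1/2 + 1/4*3/4 = 9/16
  d_2[Q] = 3/4*1/2 + 1/4*1/4 = 7/16
d_2 = (P=9/16, Q=7/16)
  d_3[P] = 9/16*1/2 + 7/16*3/4 = 39/64
  d_3[Q] = 9/16*1/2 + 7/16*1/4 = 25/64
d_3 = (P=39/64, Q=25/64)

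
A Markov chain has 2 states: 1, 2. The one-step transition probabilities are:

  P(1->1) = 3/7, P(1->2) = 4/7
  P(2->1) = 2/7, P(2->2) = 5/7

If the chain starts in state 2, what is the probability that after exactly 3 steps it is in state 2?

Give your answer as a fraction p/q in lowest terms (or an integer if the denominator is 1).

Answer: 229/343

Derivation:
Computing P^3 by repeated multiplication:
P^1 =
  1: [3/7, 4/7]
  2: [2/7, 5/7]
P^2 =
  1: [17/49, 32/49]
  2: [16/49, 33/49]
P^3 =
  1: [115/343, 228/343]
  2: [114/343, 229/343]

(P^3)[2 -> 2] = 229/343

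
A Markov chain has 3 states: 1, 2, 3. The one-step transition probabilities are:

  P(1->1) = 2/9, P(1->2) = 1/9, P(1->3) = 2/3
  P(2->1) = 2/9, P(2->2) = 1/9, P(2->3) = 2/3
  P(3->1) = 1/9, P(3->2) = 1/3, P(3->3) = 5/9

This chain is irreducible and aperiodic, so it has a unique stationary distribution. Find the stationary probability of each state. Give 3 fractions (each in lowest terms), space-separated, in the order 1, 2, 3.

Answer: 7/45 11/45 3/5

Derivation:
The stationary distribution satisfies pi = pi * P, i.e.:
  pi_1 = 2/9*pi_1 + 2/9*pi_2 + 1/9*pi_3
  pi_2 = 1/9*pi_1 + 1/9*pi_2 + 1/3*pi_3
  pi_3 = 2/3*pi_1 + 2/3*pi_2 + 5/9*pi_3
with normalization: pi_1 + pi_2 + pi_3 = 1.

Using the first 2 balance equations plus normalization, the linear system A*pi = b is:
  [-7/9, 2/9, 1/9] . pi = 0
  [1/9, -8/9, 1/3] . pi = 0
  [1, 1, 1] . pi = 1

Solving yields:
  pi_1 = 7/45
  pi_2 = 11/45
  pi_3 = 3/5

Verification (pi * P):
  7/45*2/9 + 11/45*2/9 + 3/5*1/9 = 7/45 = pi_1  (ok)
  7/45*1/9 + 11/45*1/9 + 3/5*1/3 = 11/45 = pi_2  (ok)
  7/45*2/3 + 11/45*2/3 + 3/5*5/9 = 3/5 = pi_3  (ok)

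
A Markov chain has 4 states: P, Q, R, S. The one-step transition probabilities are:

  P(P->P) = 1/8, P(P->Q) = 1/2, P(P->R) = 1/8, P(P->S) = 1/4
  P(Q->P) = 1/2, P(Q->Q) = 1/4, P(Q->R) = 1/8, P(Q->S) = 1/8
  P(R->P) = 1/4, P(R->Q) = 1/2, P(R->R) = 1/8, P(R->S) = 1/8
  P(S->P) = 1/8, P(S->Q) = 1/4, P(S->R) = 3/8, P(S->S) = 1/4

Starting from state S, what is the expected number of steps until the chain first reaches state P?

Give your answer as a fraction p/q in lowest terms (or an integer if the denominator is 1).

Answer: 48/13

Derivation:
Let h_i = expected steps to first reach P from state i.
Boundary: h_P = 0.
First-step equations for the other states:
  h_Q = 1 + 1/2*h_P + 1/4*h_Q + 1/8*h_R + 1/8*h_S
  h_R = 1 + 1/4*h_P + 1/2*h_Q + 1/8*h_R + 1/8*h_S
  h_S = 1 + 1/8*h_P + 1/4*h_Q + 3/8*h_R + 1/4*h_S

Substituting h_P = 0 and rearranging gives the linear system (I - Q) h = 1:
  [3/4, -1/8, -1/8] . (h_Q, h_R, h_S) = 1
  [-1/2, 7/8, -1/8] . (h_Q, h_R, h_S) = 1
  [-1/4, -3/8, 3/4] . (h_Q, h_R, h_S) = 1

Solving yields:
  h_Q = 32/13
  h_R = 40/13
  h_S = 48/13

Starting state is S, so the expected hitting time is h_S = 48/13.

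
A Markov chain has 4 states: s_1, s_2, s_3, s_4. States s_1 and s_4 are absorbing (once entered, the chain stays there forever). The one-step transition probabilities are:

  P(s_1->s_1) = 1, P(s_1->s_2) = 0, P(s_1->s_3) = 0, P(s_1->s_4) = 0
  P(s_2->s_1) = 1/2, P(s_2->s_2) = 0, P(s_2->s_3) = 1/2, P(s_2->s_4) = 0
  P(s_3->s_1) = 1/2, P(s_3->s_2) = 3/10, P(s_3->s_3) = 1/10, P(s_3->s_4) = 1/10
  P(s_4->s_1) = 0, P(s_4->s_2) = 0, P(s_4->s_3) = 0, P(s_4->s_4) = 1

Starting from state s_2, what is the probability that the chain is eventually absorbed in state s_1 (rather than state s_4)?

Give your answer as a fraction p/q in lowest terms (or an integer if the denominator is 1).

Answer: 14/15

Derivation:
Let a_i = P(absorbed in s_1 | start in state i).
Boundary conditions: a_s_1 = 1, a_s_4 = 0.
For each transient state i, a_i = sum_j P(i->j) * a_j:
  a_s_2 = 1/2*a_s_1 + 0*a_s_2 + 1/2*a_s_3 + 0*a_s_4
  a_s_3 = 1/2*a_s_1 + 3/10*a_s_2 + 1/10*a_s_3 + 1/10*a_s_4

Substituting a_s_1 = 1 and a_s_4 = 0, rearrange to (I - Q) a = r where r[i] = P(i -> s_1):
  [1, -1/2] . (a_s_2, a_s_3) = 1/2
  [-3/10, 9/10] . (a_s_2, a_s_3) = 1/2

Solving yields:
  a_s_2 = 14/15
  a_s_3 = 13/15

Starting state is s_2, so the absorption probability is a_s_2 = 14/15.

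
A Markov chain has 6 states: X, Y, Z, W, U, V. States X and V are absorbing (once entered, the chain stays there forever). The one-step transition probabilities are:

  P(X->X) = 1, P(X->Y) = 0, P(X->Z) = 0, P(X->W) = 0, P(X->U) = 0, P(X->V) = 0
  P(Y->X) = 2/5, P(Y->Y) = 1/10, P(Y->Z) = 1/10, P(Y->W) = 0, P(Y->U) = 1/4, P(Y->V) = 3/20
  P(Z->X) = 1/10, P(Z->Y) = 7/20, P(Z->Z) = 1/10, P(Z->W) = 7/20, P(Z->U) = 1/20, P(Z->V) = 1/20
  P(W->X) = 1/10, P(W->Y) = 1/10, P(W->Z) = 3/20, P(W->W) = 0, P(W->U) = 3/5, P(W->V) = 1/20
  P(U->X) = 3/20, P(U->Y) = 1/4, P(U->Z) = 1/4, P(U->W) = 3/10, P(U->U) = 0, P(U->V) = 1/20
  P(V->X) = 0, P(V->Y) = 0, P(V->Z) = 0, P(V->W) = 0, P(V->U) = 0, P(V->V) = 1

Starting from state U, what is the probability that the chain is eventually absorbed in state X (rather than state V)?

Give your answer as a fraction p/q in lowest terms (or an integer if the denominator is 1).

Answer: 49654/68777

Derivation:
Let a_i = P(absorbed in X | start in state i).
Boundary conditions: a_X = 1, a_V = 0.
For each transient state i, a_i = sum_j P(i->j) * a_j:
  a_Y = 2/5*a_X + 1/10*a_Y + 1/10*a_Z + 0*a_W + 1/4*a_U + 3/20*a_V
  a_Z = 1/10*a_X + 7/20*a_Y + 1/10*a_Z + 7/20*a_W + 1/20*a_U + 1/20*a_V
  a_W = 1/10*a_X + 1/10*a_Y + 3/20*a_Z + 0*a_W + 3/5*a_U + 1/20*a_V
  a_U = 3/20*a_X + 1/4*a_Y + 1/4*a_Z + 3/10*a_W + 0*a_U + 1/20*a_V

Substituting a_X = 1 and a_V = 0, rearrange to (I - Q) a = r where r[i] = P(i -> X):
  [9/10, -1/10, 0, -1/4] . (a_Y, a_Z, a_W, a_U) = 2/5
  [-7/20, 9/10, -7/20, -1/20] . (a_Y, a_Z, a_W, a_U) = 1/10
  [-1/10, -3/20, 1, -3/5] . (a_Y, a_Z, a_W, a_U) = 1/10
  [-1/4, -1/4, -3/10, 1] . (a_Y, a_Z, a_W, a_U) = 3/20

Solving yields:
  a_Y = 49783/68777
  a_Z = 48804/68777
  a_W = 48969/68777
  a_U = 49654/68777

Starting state is U, so the absorption probability is a_U = 49654/68777.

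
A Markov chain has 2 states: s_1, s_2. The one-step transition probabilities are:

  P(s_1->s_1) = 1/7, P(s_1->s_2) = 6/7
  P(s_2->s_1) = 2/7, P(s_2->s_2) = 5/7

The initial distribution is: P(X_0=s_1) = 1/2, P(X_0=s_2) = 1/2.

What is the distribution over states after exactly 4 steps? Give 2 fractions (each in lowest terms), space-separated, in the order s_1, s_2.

Answer: 1201/4802 3601/4802

Derivation:
Propagating the distribution step by step (d_{t+1} = d_t * P):
d_0 = (s_1=1/2, s_2=1/2)
  d_1[s_1] = 1/2*1/7 + 1/2*2/7 = 3/14
  d_1[s_2] = 1/2*6/7 + 1/2*5/7 = 11/14
d_1 = (s_1=3/14, s_2=11/14)
  d_2[s_1] = 3/14*1/7 + 11/14*2/7 = 25/98
  d_2[s_2] = 3/14*6/7 + 11/14*5/7 = 73/98
d_2 = (s_1=25/98, s_2=73/98)
  d_3[s_1] = 25/98*1/7 + 73/98*2/7 = 171/686
  d_3[s_2] = 25/98*6/7 + 73/98*5/7 = 515/686
d_3 = (s_1=171/686, s_2=515/686)
  d_4[s_1] = 171/686*1/7 + 515/686*2/7 = 1201/4802
  d_4[s_2] = 171/686*6/7 + 515/686*5/7 = 3601/4802
d_4 = (s_1=1201/4802, s_2=3601/4802)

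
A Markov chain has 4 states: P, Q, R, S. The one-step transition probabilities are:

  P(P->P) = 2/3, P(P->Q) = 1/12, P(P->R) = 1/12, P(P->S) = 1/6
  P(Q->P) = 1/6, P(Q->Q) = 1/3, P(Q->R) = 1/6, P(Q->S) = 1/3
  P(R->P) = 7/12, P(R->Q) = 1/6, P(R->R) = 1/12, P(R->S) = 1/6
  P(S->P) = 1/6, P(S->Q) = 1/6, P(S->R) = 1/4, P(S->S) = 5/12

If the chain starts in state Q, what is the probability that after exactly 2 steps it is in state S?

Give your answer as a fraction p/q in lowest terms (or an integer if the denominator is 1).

Computing P^2 by repeated multiplication:
P^1 =
  P: [2/3, 1/12, 1/12, 1/6]
  Q: [1/6, 1/3, 1/6, 1/3]
  R: [7/12, 1/6, 1/12, 1/6]
  S: [1/6, 1/6, 1/4, 5/12]
P^2 =
  P: [77/144, 1/8, 17/144, 2/9]
  Q: [23/72, 5/24, 1/6, 11/36]
  R: [71/144, 7/48, 1/8, 17/72]
  S: [17/48, 13/72, 1/6, 43/144]

(P^2)[Q -> S] = 11/36

Answer: 11/36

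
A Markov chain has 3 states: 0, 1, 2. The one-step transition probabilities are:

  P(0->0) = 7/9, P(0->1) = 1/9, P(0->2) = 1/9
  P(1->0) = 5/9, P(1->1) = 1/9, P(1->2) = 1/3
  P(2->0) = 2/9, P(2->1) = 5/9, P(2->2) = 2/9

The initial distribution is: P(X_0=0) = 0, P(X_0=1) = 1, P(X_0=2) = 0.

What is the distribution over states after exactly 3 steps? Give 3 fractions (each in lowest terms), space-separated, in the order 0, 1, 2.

Propagating the distribution step by step (d_{t+1} = d_t * P):
d_0 = (0=0, 1=1, 2=0)
  d_1[0] = 0*7/9 + 1*5/9 + 0*2/9 = 5/9
  d_1[1] = 0*1/9 + 1*1/9 + 0*5/9 = 1/9
  d_1[2] = 0*1/9 + 1*1/3 + 0*2/9 = 1/3
d_1 = (0=5/9, 1=1/9, 2=1/3)
  d_2[0] = 5/9*7/9 + 1/9*5/9 + 1/3*2/9 = 46/81
  d_2[1] = 5/9*1/9 + 1/9*1/9 + 1/3*5/9 = 7/27
  d_2[2] = 5/9*1/9 + 1/9*1/3 + 1/3*2/9 = 14/81
d_2 = (0=46/81, 1=7/27, 2=14/81)
  d_3[0] = 46/81*7/9 + 7/27*5/9 + 14/81*2/9 = 455/729
  d_3[1] = 46/81*1/9 + 7/27*1/9 + 14/81*5/9 = 137/729
  d_3[2] = 46/81*1/9 + 7/27*1/3 + 14/81*2/9 = 137/729
d_3 = (0=455/729, 1=137/729, 2=137/729)

Answer: 455/729 137/729 137/729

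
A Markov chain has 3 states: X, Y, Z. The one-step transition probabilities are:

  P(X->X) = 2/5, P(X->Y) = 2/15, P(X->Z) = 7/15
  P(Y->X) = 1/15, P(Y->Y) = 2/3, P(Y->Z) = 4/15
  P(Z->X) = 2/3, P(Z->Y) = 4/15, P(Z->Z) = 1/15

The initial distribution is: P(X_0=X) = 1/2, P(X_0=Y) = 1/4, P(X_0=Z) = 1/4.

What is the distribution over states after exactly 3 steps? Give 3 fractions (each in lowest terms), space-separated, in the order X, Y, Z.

Answer: 2449/6750 236/675 647/2250

Derivation:
Propagating the distribution step by step (d_{t+1} = d_t * P):
d_0 = (X=1/2, Y=1/4, Z=1/4)
  d_1[X] = 1/2*2/5 + 1/4*1/15 + 1/4*2/3 = 23/60
  d_1[Y] = 1/2*2/15 + 1/4*2/3 + 1/4*4/15 = 3/10
  d_1[Z] = 1/2*7/15 + 1/4*4/15 + 1/4*1/15 = 19/60
d_1 = (X=23/60, Y=3/10, Z=19/60)
  d_2[X] = 23/60*2/5 + 3/10*1/15 + 19/60*2/3 = 173/450
  d_2[Y] = 23/60*2/15 + 3/10*2/3 + 19/60*4/15 = 151/450
  d_2[Z] = 23/60*7/15 + 3/10*4/15 + 19/60*1/15 = 7/25
d_2 = (X=173/450, Y=151/450, Z=7/25)
  d_3[X] = 173/450*2/5 + 151/450*1/15 + 7/25*2/3 = 2449/6750
  d_3[Y] = 173/450*2/15 + 151/450*2/3 + 7/25*4/15 = 236/675
  d_3[Z] = 173/450*7/15 + 151/450*4/15 + 7/25*1/15 = 647/2250
d_3 = (X=2449/6750, Y=236/675, Z=647/2250)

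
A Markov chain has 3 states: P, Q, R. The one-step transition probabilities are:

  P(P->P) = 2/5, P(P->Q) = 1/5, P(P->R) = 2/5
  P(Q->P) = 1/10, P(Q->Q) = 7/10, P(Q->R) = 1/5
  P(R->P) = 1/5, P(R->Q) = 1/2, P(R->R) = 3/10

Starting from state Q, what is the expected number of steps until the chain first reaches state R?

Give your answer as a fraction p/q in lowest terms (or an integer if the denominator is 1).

Answer: 35/8

Derivation:
Let h_i = expected steps to first reach R from state i.
Boundary: h_R = 0.
First-step equations for the other states:
  h_P = 1 + 2/5*h_P + 1/5*h_Q + 2/5*h_R
  h_Q = 1 + 1/10*h_P + 7/10*h_Q + 1/5*h_R

Substituting h_R = 0 and rearranging gives the linear system (I - Q) h = 1:
  [3/5, -1/5] . (h_P, h_Q) = 1
  [-1/10, 3/10] . (h_P, h_Q) = 1

Solving yields:
  h_P = 25/8
  h_Q = 35/8

Starting state is Q, so the expected hitting time is h_Q = 35/8.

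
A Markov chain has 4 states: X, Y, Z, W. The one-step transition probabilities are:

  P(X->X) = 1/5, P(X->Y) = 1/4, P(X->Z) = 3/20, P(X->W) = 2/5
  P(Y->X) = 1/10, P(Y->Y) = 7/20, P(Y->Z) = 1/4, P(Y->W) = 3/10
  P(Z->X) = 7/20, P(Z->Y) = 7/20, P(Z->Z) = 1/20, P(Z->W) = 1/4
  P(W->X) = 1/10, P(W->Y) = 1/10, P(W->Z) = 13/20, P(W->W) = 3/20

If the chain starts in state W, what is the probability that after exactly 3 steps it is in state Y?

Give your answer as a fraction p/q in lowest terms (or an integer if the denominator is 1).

Computing P^3 by repeated multiplication:
P^1 =
  X: [1/5, 1/4, 3/20, 2/5]
  Y: [1/10, 7/20, 1/4, 3/10]
  Z: [7/20, 7/20, 1/20, 1/4]
  W: [1/10, 1/10, 13/20, 3/20]
P^2 =
  X: [63/400, 23/100, 9/25, 101/400]
  Y: [69/400, 53/200, 31/100, 101/400]
  Z: [59/400, 101/400, 61/200, 59/200]
  W: [109/400, 121/400, 17/100, 51/200]
P^3 =
  X: [823/4000, 2169/8000, 1053/4000, 2079/8000]
  Y: [779/4000, 2157/8000, 1087/4000, 2111/8000]
  Z: [191/1000, 523/2000, 1169/4000, 1021/4000]
  W: [679/4000, 259/1000, 1163/4000, 561/2000]

(P^3)[W -> Y] = 259/1000

Answer: 259/1000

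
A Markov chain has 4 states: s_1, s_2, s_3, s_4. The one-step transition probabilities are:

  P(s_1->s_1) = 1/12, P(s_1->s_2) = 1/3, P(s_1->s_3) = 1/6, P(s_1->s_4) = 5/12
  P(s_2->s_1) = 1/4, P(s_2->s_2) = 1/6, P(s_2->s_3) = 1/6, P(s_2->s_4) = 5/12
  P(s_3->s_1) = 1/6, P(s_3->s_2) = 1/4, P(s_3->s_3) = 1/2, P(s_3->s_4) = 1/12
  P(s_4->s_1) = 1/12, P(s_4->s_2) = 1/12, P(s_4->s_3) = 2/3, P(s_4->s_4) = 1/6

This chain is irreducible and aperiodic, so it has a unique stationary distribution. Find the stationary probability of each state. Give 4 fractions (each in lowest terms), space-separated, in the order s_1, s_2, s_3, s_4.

The stationary distribution satisfies pi = pi * P, i.e.:
  pi_s_1 = 1/12*pi_s_1 + 1/4*pi_s_2 + 1/6*pi_s_3 + 1/12*pi_s_4
  pi_s_2 = 1/3*pi_s_1 + 1/6*pi_s_2 + 1/4*pi_s_3 + 1/12*pi_s_4
  pi_s_3 = 1/6*pi_s_1 + 1/6*pi_s_2 + 1/2*pi_s_3 + 2/3*pi_s_4
  pi_s_4 = 5/12*pi_s_1 + 5/12*pi_s_2 + 1/12*pi_s_3 + 1/6*pi_s_4
with normalization: pi_s_1 + pi_s_2 + pi_s_3 + pi_s_4 = 1.

Using the first 3 balance equations plus normalization, the linear system A*pi = b is:
  [-11/12, 1/4, 1/6, 1/12] . pi = 0
  [1/3, -5/6, 1/4, 1/12] . pi = 0
  [1/6, 1/6, -1/2, 2/3] . pi = 0
  [1, 1, 1, 1] . pi = 1

Solving yields:
  pi_s_1 = 11/72
  pi_s_2 = 5/24
  pi_s_3 = 5/12
  pi_s_4 = 2/9

Verification (pi * P):
  11/72*1/12 + 5/24*1/4 + 5/12*1/6 + 2/9*1/12 = 11/72 = pi_s_1  (ok)
  11/72*1/3 + 5/24*1/6 + 5/12*1/4 + 2/9*1/12 = 5/24 = pi_s_2  (ok)
  11/72*1/6 + 5/24*1/6 + 5/12*1/2 + 2/9*2/3 = 5/12 = pi_s_3  (ok)
  11/72*5/12 + 5/24*5/12 + 5/12*1/12 + 2/9*1/6 = 2/9 = pi_s_4  (ok)

Answer: 11/72 5/24 5/12 2/9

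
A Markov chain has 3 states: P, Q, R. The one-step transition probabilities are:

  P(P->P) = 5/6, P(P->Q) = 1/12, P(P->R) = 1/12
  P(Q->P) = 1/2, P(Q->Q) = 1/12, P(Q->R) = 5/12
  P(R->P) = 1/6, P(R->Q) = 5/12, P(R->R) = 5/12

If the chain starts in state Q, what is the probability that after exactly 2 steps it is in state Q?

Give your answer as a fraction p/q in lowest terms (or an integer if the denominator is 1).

Computing P^2 by repeated multiplication:
P^1 =
  P: [5/6, 1/12, 1/12]
  Q: [1/2, 1/12, 5/12]
  R: [1/6, 5/12, 5/12]
P^2 =
  P: [3/4, 1/9, 5/36]
  Q: [19/36, 2/9, 1/4]
  R: [5/12, 2/9, 13/36]

(P^2)[Q -> Q] = 2/9

Answer: 2/9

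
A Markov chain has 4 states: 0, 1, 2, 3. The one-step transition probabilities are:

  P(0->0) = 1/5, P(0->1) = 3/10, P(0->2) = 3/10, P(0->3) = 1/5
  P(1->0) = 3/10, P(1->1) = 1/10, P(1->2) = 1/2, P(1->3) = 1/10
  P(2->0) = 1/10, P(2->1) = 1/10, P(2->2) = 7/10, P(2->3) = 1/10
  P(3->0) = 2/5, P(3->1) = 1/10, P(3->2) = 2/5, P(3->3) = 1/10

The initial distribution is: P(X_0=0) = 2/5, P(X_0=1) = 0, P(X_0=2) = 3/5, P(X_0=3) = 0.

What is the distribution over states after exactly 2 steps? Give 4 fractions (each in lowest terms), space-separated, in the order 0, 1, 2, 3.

Propagating the distribution step by step (d_{t+1} = d_t * P):
d_0 = (0=2/5, 1=0, 2=3/5, 3=0)
  d_1[0] = 2/5*1/5 + 0*3/10 + 3/5*1/10 + 0*2/5 = 7/50
  d_1[1] = 2/5*3/10 + 0*1/10 + 3/5*1/10 + 0*1/10 = 9/50
  d_1[2] = 2/5*3/10 + 0*1/2 + 3/5*7/10 + 0*2/5 = 27/50
  d_1[3] = 2/5*1/5 + 0*1/10 + 3/5*1/10 + 0*1/10 = 7/50
d_1 = (0=7/50, 1=9/50, 2=27/50, 3=7/50)
  d_2[0] = 7/50*1/5 + 9/50*3/10 + 27/50*1/10 + 7/50*2/5 = 24/125
  d_2[1] = 7/50*3/10 + 9/50*1/10 + 27/50*1/10 + 7/50*1/10 = 16/125
  d_2[2] = 7/50*3/10 + 9/50*1/2 + 27/50*7/10 + 7/50*2/5 = 283/500
  d_2[3] = 7/50*1/5 + 9/50*1/10 + 27/50*1/10 + 7/50*1/10 = 57/500
d_2 = (0=24/125, 1=16/125, 2=283/500, 3=57/500)

Answer: 24/125 16/125 283/500 57/500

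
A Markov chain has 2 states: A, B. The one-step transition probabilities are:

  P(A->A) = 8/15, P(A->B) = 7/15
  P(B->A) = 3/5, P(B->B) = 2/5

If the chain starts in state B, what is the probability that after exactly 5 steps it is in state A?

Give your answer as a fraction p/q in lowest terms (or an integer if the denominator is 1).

Computing P^5 by repeated multiplication:
P^1 =
  A: [8/15, 7/15]
  B: [3/5, 2/5]
P^2 =
  A: [127/225, 98/225]
  B: [14/25, 11/25]
P^3 =
  A: [1898/3375, 1477/3375]
  B: [211/375, 164/375]
P^4 =
  A: [28477/50625, 22148/50625]
  B: [3164/5625, 2461/5625]
P^5 =
  A: [427148/759375, 332227/759375]
  B: [47461/84375, 36914/84375]

(P^5)[B -> A] = 47461/84375

Answer: 47461/84375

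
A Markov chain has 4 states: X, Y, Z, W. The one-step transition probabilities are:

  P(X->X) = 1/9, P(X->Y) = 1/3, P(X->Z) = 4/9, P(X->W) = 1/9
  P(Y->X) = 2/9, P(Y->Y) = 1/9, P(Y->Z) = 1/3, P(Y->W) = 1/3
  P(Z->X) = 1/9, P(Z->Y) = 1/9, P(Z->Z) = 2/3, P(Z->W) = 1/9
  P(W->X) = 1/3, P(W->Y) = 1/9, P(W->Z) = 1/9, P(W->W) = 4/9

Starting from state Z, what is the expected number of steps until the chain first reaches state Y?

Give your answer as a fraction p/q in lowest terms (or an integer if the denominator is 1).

Answer: 243/35

Derivation:
Let h_i = expected steps to first reach Y from state i.
Boundary: h_Y = 0.
First-step equations for the other states:
  h_X = 1 + 1/9*h_X + 1/3*h_Y + 4/9*h_Z + 1/9*h_W
  h_Z = 1 + 1/9*h_X + 1/9*h_Y + 2/3*h_Z + 1/9*h_W
  h_W = 1 + 1/3*h_X + 1/9*h_Y + 1/9*h_Z + 4/9*h_W

Substituting h_Y = 0 and rearranging gives the linear system (I - Q) h = 1:
  [8/9, -4/9, -1/9] . (h_X, h_Z, h_W) = 1
  [-1/9, 1/3, -1/9] . (h_X, h_Z, h_W) = 1
  [-1/3, -1/9, 5/9] . (h_X, h_Z, h_W) = 1

Solving yields:
  h_X = 27/5
  h_Z = 243/35
  h_W = 45/7

Starting state is Z, so the expected hitting time is h_Z = 243/35.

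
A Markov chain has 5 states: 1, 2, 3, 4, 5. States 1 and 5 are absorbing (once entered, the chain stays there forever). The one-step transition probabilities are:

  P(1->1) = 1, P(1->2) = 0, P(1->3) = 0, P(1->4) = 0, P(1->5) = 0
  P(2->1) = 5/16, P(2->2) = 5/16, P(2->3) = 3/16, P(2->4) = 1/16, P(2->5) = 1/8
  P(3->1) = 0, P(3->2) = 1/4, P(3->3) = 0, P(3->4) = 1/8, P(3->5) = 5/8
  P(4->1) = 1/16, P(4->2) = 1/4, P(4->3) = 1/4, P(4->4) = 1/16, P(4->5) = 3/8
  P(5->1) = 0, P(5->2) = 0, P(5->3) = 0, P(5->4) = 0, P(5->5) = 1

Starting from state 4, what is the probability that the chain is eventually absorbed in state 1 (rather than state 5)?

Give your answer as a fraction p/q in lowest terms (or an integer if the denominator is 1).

Answer: 47/189

Derivation:
Let a_i = P(absorbed in 1 | start in state i).
Boundary conditions: a_1 = 1, a_5 = 0.
For each transient state i, a_i = sum_j P(i->j) * a_j:
  a_2 = 5/16*a_1 + 5/16*a_2 + 3/16*a_3 + 1/16*a_4 + 1/8*a_5
  a_3 = 0*a_1 + 1/4*a_2 + 0*a_3 + 1/8*a_4 + 5/8*a_5
  a_4 = 1/16*a_1 + 1/4*a_2 + 1/4*a_3 + 1/16*a_4 + 3/8*a_5

Substituting a_1 = 1 and a_5 = 0, rearrange to (I - Q) a = r where r[i] = P(i -> 1):
  [11/16, -3/16, -1/16] . (a_2, a_3, a_4) = 5/16
  [-1/4, 1, -1/8] . (a_2, a_3, a_4) = 0
  [-1/4, -1/4, 15/16] . (a_2, a_3, a_4) = 1/16

Solving yields:
  a_2 = 197/378
  a_3 = 61/378
  a_4 = 47/189

Starting state is 4, so the absorption probability is a_4 = 47/189.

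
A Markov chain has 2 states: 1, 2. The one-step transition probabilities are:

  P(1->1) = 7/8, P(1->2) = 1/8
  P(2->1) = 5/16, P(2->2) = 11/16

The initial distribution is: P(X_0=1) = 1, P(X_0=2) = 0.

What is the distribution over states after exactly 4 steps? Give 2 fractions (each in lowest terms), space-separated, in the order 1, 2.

Answer: 24343/32768 8425/32768

Derivation:
Propagating the distribution step by step (d_{t+1} = d_t * P):
d_0 = (1=1, 2=0)
  d_1[1] = 1*7/8 + 0*5/16 = 7/8
  d_1[2] = 1*1/8 + 0*11/16 = 1/8
d_1 = (1=7/8, 2=1/8)
  d_2[1] = 7/8*7/8 + 1/8*5/16 = 103/128
  d_2[2] = 7/8*1/8 + 1/8*11/16 = 25/128
d_2 = (1=103/128, 2=25/128)
  d_3[1] = 103/128*7/8 + 25/128*5/16 = 1567/2048
  d_3[2] = 103/128*1/8 + 25/128*11/16 = 481/2048
d_3 = (1=1567/2048, 2=481/2048)
  d_4[1] = 1567/2048*7/8 + 481/2048*5/16 = 24343/32768
  d_4[2] = 1567/2048*1/8 + 481/2048*11/16 = 8425/32768
d_4 = (1=24343/32768, 2=8425/32768)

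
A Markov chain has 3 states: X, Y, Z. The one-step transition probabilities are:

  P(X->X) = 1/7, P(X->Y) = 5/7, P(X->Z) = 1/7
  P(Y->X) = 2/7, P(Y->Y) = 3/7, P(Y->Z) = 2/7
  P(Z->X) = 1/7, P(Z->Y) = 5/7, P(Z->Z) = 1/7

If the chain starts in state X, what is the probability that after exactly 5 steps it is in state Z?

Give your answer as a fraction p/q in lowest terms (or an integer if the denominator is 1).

Answer: 3726/16807

Derivation:
Computing P^5 by repeated multiplication:
P^1 =
  X: [1/7, 5/7, 1/7]
  Y: [2/7, 3/7, 2/7]
  Z: [1/7, 5/7, 1/7]
P^2 =
  X: [12/49, 25/49, 12/49]
  Y: [10/49, 29/49, 10/49]
  Z: [12/49, 25/49, 12/49]
P^3 =
  X: [74/343, 195/343, 74/343]
  Y: [78/343, 187/343, 78/343]
  Z: [74/343, 195/343, 74/343]
P^4 =
  X: [538/2401, 1325/2401, 538/2401]
  Y: [530/2401, 1341/2401, 530/2401]
  Z: [538/2401, 1325/2401, 538/2401]
P^5 =
  X: [3726/16807, 9355/16807, 3726/16807]
  Y: [3742/16807, 9323/16807, 3742/16807]
  Z: [3726/16807, 9355/16807, 3726/16807]

(P^5)[X -> Z] = 3726/16807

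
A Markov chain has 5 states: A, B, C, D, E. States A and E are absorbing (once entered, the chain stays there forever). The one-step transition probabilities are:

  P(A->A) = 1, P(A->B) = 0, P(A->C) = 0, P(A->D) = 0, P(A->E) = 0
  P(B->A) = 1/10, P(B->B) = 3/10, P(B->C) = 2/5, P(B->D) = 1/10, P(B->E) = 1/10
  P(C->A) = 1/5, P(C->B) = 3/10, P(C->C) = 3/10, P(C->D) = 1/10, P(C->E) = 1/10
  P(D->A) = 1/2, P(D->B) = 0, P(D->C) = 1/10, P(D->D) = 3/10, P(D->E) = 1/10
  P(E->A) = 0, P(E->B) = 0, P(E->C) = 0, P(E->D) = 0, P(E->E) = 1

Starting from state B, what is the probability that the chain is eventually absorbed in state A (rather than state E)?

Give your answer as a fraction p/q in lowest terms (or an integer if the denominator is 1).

Let a_i = P(absorbed in A | start in state i).
Boundary conditions: a_A = 1, a_E = 0.
For each transient state i, a_i = sum_j P(i->j) * a_j:
  a_B = 1/10*a_A + 3/10*a_B + 2/5*a_C + 1/10*a_D + 1/10*a_E
  a_C = 1/5*a_A + 3/10*a_B + 3/10*a_C + 1/10*a_D + 1/10*a_E
  a_D = 1/2*a_A + 0*a_B + 1/10*a_C + 3/10*a_D + 1/10*a_E

Substituting a_A = 1 and a_E = 0, rearrange to (I - Q) a = r where r[i] = P(i -> A):
  [7/10, -2/5, -1/10] . (a_B, a_C, a_D) = 1/10
  [-3/10, 7/10, -1/10] . (a_B, a_C, a_D) = 1/5
  [0, -1/10, 7/10] . (a_B, a_C, a_D) = 1/2

Solving yields:
  a_B = 161/249
  a_C = 169/249
  a_D = 202/249

Starting state is B, so the absorption probability is a_B = 161/249.

Answer: 161/249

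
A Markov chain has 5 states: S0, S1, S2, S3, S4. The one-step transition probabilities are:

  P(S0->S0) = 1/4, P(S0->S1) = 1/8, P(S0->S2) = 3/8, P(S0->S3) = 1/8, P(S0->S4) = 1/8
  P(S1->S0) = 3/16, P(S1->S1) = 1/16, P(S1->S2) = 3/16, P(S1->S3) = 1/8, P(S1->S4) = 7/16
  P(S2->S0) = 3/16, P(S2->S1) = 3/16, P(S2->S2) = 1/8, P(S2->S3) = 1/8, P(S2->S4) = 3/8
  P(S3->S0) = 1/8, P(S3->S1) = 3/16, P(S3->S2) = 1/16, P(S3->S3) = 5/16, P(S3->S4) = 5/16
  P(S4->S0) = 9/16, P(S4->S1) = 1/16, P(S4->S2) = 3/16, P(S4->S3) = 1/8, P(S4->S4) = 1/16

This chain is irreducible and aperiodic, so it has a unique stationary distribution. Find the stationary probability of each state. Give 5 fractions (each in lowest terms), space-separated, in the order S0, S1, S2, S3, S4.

The stationary distribution satisfies pi = pi * P, i.e.:
  pi_S0 = 1/4*pi_S0 + 3/16*pi_S1 + 3/16*pi_S2 + 1/8*pi_S3 + 9/16*pi_S4
  pi_S1 = 1/8*pi_S0 + 1/16*pi_S1 + 3/16*pi_S2 + 3/16*pi_S3 + 1/16*pi_S4
  pi_S2 = 3/8*pi_S0 + 3/16*pi_S1 + 1/8*pi_S2 + 1/16*pi_S3 + 3/16*pi_S4
  pi_S3 = 1/8*pi_S0 + 1/8*pi_S1 + 1/8*pi_S2 + 5/16*pi_S3 + 1/8*pi_S4
  pi_S4 = 1/8*pi_S0 + 7/16*pi_S1 + 3/8*pi_S2 + 5/16*pi_S3 + 1/16*pi_S4
with normalization: pi_S0 + pi_S1 + pi_S2 + pi_S3 + pi_S4 = 1.

Using the first 4 balance equations plus normalization, the linear system A*pi = b is:
  [-3/4, 3/16, 3/16, 1/8, 9/16] . pi = 0
  [1/8, -15/16, 3/16, 3/16, 1/16] . pi = 0
  [3/8, 3/16, -7/8, 1/16, 3/16] . pi = 0
  [1/8, 1/8, 1/8, -11/16, 1/8] . pi = 0
  [1, 1, 1, 1, 1] . pi = 1

Solving yields:
  pi_S0 = 11251/39897
  pi_S1 = 5002/39897
  pi_S2 = 2768/13299
  pi_S3 = 2/13
  pi_S4 = 9202/39897

Verification (pi * P):
  11251/39897*1/4 + 5002/39897*3/16 + 2768/13299*3/16 + 2/13*1/8 + 9202/39897*9/16 = 11251/39897 = pi_S0  (ok)
  11251/39897*1/8 + 5002/39897*1/16 + 2768/13299*3/16 + 2/13*3/16 + 9202/39897*1/16 = 5002/39897 = pi_S1  (ok)
  11251/39897*3/8 + 5002/39897*3/16 + 2768/13299*1/8 + 2/13*1/16 + 9202/39897*3/16 = 2768/13299 = pi_S2  (ok)
  11251/39897*1/8 + 5002/39897*1/8 + 2768/13299*1/8 + 2/13*5/16 + 9202/39897*1/8 = 2/13 = pi_S3  (ok)
  11251/39897*1/8 + 5002/39897*7/16 + 2768/13299*3/8 + 2/13*5/16 + 9202/39897*1/16 = 9202/39897 = pi_S4  (ok)

Answer: 11251/39897 5002/39897 2768/13299 2/13 9202/39897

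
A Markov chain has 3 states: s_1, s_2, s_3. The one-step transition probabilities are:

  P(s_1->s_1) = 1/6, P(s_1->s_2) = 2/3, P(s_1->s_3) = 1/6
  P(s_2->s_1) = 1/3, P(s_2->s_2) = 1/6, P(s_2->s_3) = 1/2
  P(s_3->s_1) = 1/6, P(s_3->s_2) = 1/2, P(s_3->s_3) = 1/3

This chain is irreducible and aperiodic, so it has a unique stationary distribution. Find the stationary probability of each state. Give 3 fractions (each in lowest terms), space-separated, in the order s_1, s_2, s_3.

Answer: 11/47 19/47 17/47

Derivation:
The stationary distribution satisfies pi = pi * P, i.e.:
  pi_s_1 = 1/6*pi_s_1 + 1/3*pi_s_2 + 1/6*pi_s_3
  pi_s_2 = 2/3*pi_s_1 + 1/6*pi_s_2 + 1/2*pi_s_3
  pi_s_3 = 1/6*pi_s_1 + 1/2*pi_s_2 + 1/3*pi_s_3
with normalization: pi_s_1 + pi_s_2 + pi_s_3 = 1.

Using the first 2 balance equations plus normalization, the linear system A*pi = b is:
  [-5/6, 1/3, 1/6] . pi = 0
  [2/3, -5/6, 1/2] . pi = 0
  [1, 1, 1] . pi = 1

Solving yields:
  pi_s_1 = 11/47
  pi_s_2 = 19/47
  pi_s_3 = 17/47

Verification (pi * P):
  11/47*1/6 + 19/47*1/3 + 17/47*1/6 = 11/47 = pi_s_1  (ok)
  11/47*2/3 + 19/47*1/6 + 17/47*1/2 = 19/47 = pi_s_2  (ok)
  11/47*1/6 + 19/47*1/2 + 17/47*1/3 = 17/47 = pi_s_3  (ok)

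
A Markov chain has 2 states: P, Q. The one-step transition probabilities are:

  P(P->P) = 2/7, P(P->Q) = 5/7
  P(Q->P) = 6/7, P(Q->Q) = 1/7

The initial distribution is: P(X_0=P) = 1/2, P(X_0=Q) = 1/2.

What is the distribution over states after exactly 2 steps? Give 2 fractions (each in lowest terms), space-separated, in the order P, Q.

Answer: 26/49 23/49

Derivation:
Propagating the distribution step by step (d_{t+1} = d_t * P):
d_0 = (P=1/2, Q=1/2)
  d_1[P] = 1/2*2/7 + 1/2*6/7 = 4/7
  d_1[Q] = 1/2*5/7 + 1/2*1/7 = 3/7
d_1 = (P=4/7, Q=3/7)
  d_2[P] = 4/7*2/7 + 3/7*6/7 = 26/49
  d_2[Q] = 4/7*5/7 + 3/7*1/7 = 23/49
d_2 = (P=26/49, Q=23/49)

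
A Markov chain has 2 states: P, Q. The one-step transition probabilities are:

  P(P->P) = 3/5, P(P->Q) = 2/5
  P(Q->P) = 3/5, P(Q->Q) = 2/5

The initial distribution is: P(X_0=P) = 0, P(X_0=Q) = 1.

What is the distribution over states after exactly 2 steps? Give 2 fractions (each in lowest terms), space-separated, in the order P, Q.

Answer: 3/5 2/5

Derivation:
Propagating the distribution step by step (d_{t+1} = d_t * P):
d_0 = (P=0, Q=1)
  d_1[P] = 0*3/5 + 1*3/5 = 3/5
  d_1[Q] = 0*2/5 + 1*2/5 = 2/5
d_1 = (P=3/5, Q=2/5)
  d_2[P] = 3/5*3/5 + 2/5*3/5 = 3/5
  d_2[Q] = 3/5*2/5 + 2/5*2/5 = 2/5
d_2 = (P=3/5, Q=2/5)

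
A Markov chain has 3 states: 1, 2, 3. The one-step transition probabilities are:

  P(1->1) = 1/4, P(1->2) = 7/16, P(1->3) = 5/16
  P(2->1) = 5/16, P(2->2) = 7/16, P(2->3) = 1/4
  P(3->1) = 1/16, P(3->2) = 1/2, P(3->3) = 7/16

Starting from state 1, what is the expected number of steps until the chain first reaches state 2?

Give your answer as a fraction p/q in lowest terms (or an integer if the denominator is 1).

Answer: 224/103

Derivation:
Let h_i = expected steps to first reach 2 from state i.
Boundary: h_2 = 0.
First-step equations for the other states:
  h_1 = 1 + 1/4*h_1 + 7/16*h_2 + 5/16*h_3
  h_3 = 1 + 1/16*h_1 + 1/2*h_2 + 7/16*h_3

Substituting h_2 = 0 and rearranging gives the linear system (I - Q) h = 1:
  [3/4, -5/16] . (h_1, h_3) = 1
  [-1/16, 9/16] . (h_1, h_3) = 1

Solving yields:
  h_1 = 224/103
  h_3 = 208/103

Starting state is 1, so the expected hitting time is h_1 = 224/103.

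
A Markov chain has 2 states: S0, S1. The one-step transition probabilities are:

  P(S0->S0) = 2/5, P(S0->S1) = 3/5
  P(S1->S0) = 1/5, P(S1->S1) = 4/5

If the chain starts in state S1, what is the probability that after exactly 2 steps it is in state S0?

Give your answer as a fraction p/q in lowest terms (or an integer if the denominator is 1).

Answer: 6/25

Derivation:
Computing P^2 by repeated multiplication:
P^1 =
  S0: [2/5, 3/5]
  S1: [1/5, 4/5]
P^2 =
  S0: [7/25, 18/25]
  S1: [6/25, 19/25]

(P^2)[S1 -> S0] = 6/25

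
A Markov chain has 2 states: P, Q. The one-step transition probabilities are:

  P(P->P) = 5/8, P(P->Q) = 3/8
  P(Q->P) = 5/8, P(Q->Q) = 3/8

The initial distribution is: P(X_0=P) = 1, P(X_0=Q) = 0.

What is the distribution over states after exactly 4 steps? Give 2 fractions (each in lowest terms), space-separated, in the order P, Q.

Propagating the distribution step by step (d_{t+1} = d_t * P):
d_0 = (P=1, Q=0)
  d_1[P] = 1*5/8 + 0*5/8 = 5/8
  d_1[Q] = 1*3/8 + 0*3/8 = 3/8
d_1 = (P=5/8, Q=3/8)
  d_2[P] = 5/8*5/8 + 3/8*5/8 = 5/8
  d_2[Q] = 5/8*3/8 + 3/8*3/8 = 3/8
d_2 = (P=5/8, Q=3/8)
  d_3[P] = 5/8*5/8 + 3/8*5/8 = 5/8
  d_3[Q] = 5/8*3/8 + 3/8*3/8 = 3/8
d_3 = (P=5/8, Q=3/8)
  d_4[P] = 5/8*5/8 + 3/8*5/8 = 5/8
  d_4[Q] = 5/8*3/8 + 3/8*3/8 = 3/8
d_4 = (P=5/8, Q=3/8)

Answer: 5/8 3/8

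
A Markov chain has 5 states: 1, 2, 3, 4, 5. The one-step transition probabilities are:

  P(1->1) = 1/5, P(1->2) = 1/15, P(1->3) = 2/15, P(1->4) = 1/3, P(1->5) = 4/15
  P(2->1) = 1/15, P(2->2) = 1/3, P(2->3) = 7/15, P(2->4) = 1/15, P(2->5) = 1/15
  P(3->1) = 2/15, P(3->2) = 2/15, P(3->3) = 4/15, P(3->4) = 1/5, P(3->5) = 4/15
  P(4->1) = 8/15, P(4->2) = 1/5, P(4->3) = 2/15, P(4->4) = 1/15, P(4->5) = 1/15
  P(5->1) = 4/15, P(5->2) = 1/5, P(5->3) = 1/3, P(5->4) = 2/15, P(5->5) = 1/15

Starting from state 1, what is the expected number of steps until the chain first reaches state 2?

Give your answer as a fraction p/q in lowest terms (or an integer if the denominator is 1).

Answer: 64665/8606

Derivation:
Let h_i = expected steps to first reach 2 from state i.
Boundary: h_2 = 0.
First-step equations for the other states:
  h_1 = 1 + 1/5*h_1 + 1/15*h_2 + 2/15*h_3 + 1/3*h_4 + 4/15*h_5
  h_3 = 1 + 2/15*h_1 + 2/15*h_2 + 4/15*h_3 + 1/5*h_4 + 4/15*h_5
  h_4 = 1 + 8/15*h_1 + 1/5*h_2 + 2/15*h_3 + 1/15*h_4 + 1/15*h_5
  h_5 = 1 + 4/15*h_1 + 1/5*h_2 + 1/3*h_3 + 2/15*h_4 + 1/15*h_5

Substituting h_2 = 0 and rearranging gives the linear system (I - Q) h = 1:
  [4/5, -2/15, -1/3, -4/15] . (h_1, h_3, h_4, h_5) = 1
  [-2/15, 11/15, -1/5, -4/15] . (h_1, h_3, h_4, h_5) = 1
  [-8/15, -2/15, 14/15, -1/15] . (h_1, h_3, h_4, h_5) = 1
  [-4/15, -1/3, -2/15, 14/15] . (h_1, h_3, h_4, h_5) = 1

Solving yields:
  h_1 = 64665/8606
  h_3 = 30285/4303
  h_4 = 29475/4303
  h_5 = 28875/4303

Starting state is 1, so the expected hitting time is h_1 = 64665/8606.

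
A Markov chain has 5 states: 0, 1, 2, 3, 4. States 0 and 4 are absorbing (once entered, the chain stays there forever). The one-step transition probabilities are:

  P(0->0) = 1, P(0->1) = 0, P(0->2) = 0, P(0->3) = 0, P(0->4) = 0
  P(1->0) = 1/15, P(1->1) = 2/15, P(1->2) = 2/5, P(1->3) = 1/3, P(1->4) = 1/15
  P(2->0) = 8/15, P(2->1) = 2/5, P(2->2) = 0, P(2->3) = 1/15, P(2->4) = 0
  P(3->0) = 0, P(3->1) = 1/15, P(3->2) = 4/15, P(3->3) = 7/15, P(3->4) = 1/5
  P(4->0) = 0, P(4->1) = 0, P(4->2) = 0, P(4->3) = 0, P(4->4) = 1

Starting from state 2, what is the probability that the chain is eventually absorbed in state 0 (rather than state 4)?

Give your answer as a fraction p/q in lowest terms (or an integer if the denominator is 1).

Let a_i = P(absorbed in 0 | start in state i).
Boundary conditions: a_0 = 1, a_4 = 0.
For each transient state i, a_i = sum_j P(i->j) * a_j:
  a_1 = 1/15*a_0 + 2/15*a_1 + 2/5*a_2 + 1/3*a_3 + 1/15*a_4
  a_2 = 8/15*a_0 + 2/5*a_1 + 0*a_2 + 1/15*a_3 + 0*a_4
  a_3 = 0*a_0 + 1/15*a_1 + 4/15*a_2 + 7/15*a_3 + 1/5*a_4

Substituting a_0 = 1 and a_4 = 0, rearrange to (I - Q) a = r where r[i] = P(i -> 0):
  [13/15, -2/5, -1/3] . (a_1, a_2, a_3) = 1/15
  [-2/5, 1, -1/15] . (a_1, a_2, a_3) = 8/15
  [-1/15, -4/15, 8/15] . (a_1, a_2, a_3) = 0

Solving yields:
  a_1 = 660/1019
  a_2 = 841/1019
  a_3 = 503/1019

Starting state is 2, so the absorption probability is a_2 = 841/1019.

Answer: 841/1019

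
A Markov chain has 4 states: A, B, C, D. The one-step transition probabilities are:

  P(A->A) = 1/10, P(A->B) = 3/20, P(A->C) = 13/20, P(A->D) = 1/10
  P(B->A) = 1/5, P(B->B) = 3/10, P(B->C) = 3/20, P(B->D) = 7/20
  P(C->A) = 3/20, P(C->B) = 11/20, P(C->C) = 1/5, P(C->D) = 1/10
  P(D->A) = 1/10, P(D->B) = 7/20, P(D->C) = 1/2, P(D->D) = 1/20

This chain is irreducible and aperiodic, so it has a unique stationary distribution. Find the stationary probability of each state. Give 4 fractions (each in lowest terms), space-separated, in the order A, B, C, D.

The stationary distribution satisfies pi = pi * P, i.e.:
  pi_A = 1/10*pi_A + 1/5*pi_B + 3/20*pi_C + 1/10*pi_D
  pi_B = 3/20*pi_A + 3/10*pi_B + 11/20*pi_C + 7/20*pi_D
  pi_C = 13/20*pi_A + 3/20*pi_B + 1/5*pi_C + 1/2*pi_D
  pi_D = 1/10*pi_A + 7/20*pi_B + 1/10*pi_C + 1/20*pi_D
with normalization: pi_A + pi_B + pi_C + pi_D = 1.

Using the first 3 balance equations plus normalization, the linear system A*pi = b is:
  [-9/10, 1/5, 3/20, 1/10] . pi = 0
  [3/20, -7/10, 11/20, 7/20] . pi = 0
  [13/20, 3/20, -4/5, 1/2] . pi = 0
  [1, 1, 1, 1] . pi = 1

Solving yields:
  pi_A = 1753/11573
  pi_B = 4195/11573
  pi_C = 3524/11573
  pi_D = 2101/11573

Verification (pi * P):
  1753/11573*1/10 + 4195/11573*1/5 + 3524/11573*3/20 + 2101/11573*1/10 = 1753/11573 = pi_A  (ok)
  1753/11573*3/20 + 4195/11573*3/10 + 3524/11573*11/20 + 2101/11573*7/20 = 4195/11573 = pi_B  (ok)
  1753/11573*13/20 + 4195/11573*3/20 + 3524/11573*1/5 + 2101/11573*1/2 = 3524/11573 = pi_C  (ok)
  1753/11573*1/10 + 4195/11573*7/20 + 3524/11573*1/10 + 2101/11573*1/20 = 2101/11573 = pi_D  (ok)

Answer: 1753/11573 4195/11573 3524/11573 2101/11573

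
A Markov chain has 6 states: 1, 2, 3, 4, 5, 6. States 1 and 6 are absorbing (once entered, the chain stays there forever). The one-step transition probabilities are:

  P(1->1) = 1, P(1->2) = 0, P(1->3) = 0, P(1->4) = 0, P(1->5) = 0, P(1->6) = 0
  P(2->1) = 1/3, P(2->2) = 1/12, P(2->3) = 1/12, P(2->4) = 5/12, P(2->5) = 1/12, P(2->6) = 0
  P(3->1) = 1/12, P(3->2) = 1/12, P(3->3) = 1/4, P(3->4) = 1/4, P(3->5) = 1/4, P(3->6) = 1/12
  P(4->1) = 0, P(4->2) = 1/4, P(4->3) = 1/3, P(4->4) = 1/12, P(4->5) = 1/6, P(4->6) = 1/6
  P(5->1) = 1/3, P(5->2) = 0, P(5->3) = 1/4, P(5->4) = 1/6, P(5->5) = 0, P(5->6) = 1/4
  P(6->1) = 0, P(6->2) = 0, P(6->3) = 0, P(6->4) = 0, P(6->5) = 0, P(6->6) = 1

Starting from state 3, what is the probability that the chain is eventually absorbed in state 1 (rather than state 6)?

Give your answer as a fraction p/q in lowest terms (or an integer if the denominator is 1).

Let a_i = P(absorbed in 1 | start in state i).
Boundary conditions: a_1 = 1, a_6 = 0.
For each transient state i, a_i = sum_j P(i->j) * a_j:
  a_2 = 1/3*a_1 + 1/12*a_2 + 1/12*a_3 + 5/12*a_4 + 1/12*a_5 + 0*a_6
  a_3 = 1/12*a_1 + 1/12*a_2 + 1/4*a_3 + 1/4*a_4 + 1/4*a_5 + 1/12*a_6
  a_4 = 0*a_1 + 1/4*a_2 + 1/3*a_3 + 1/12*a_4 + 1/6*a_5 + 1/6*a_6
  a_5 = 1/3*a_1 + 0*a_2 + 1/4*a_3 + 1/6*a_4 + 0*a_5 + 1/4*a_6

Substituting a_1 = 1 and a_6 = 0, rearrange to (I - Q) a = r where r[i] = P(i -> 1):
  [11/12, -1/12, -5/12, -1/12] . (a_2, a_3, a_4, a_5) = 1/3
  [-1/12, 3/4, -1/4, -1/4] . (a_2, a_3, a_4, a_5) = 1/12
  [-1/4, -1/3, 11/12, -1/6] . (a_2, a_3, a_4, a_5) = 0
  [0, -1/4, -1/6, 1] . (a_2, a_3, a_4, a_5) = 1/3

Solving yields:
  a_2 = 5011/7406
  a_3 = 1947/3703
  a_4 = 3515/7406
  a_5 = 2014/3703

Starting state is 3, so the absorption probability is a_3 = 1947/3703.

Answer: 1947/3703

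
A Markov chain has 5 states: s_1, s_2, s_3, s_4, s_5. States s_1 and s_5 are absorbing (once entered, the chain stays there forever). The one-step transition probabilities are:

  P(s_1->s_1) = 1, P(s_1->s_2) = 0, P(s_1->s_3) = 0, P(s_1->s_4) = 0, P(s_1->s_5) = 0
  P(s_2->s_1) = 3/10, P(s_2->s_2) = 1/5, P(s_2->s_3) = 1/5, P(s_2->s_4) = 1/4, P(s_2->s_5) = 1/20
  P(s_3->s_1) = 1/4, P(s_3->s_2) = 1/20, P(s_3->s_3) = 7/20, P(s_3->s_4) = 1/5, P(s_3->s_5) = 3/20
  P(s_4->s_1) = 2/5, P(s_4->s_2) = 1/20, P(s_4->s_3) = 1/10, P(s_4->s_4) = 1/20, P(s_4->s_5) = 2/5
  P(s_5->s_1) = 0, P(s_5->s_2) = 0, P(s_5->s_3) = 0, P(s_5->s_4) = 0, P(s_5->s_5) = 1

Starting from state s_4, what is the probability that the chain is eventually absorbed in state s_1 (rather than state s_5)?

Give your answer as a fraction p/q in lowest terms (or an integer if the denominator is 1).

Answer: 634/1219

Derivation:
Let a_i = P(absorbed in s_1 | start in state i).
Boundary conditions: a_s_1 = 1, a_s_5 = 0.
For each transient state i, a_i = sum_j P(i->j) * a_j:
  a_s_2 = 3/10*a_s_1 + 1/5*a_s_2 + 1/5*a_s_3 + 1/4*a_s_4 + 1/20*a_s_5
  a_s_3 = 1/4*a_s_1 + 1/20*a_s_2 + 7/20*a_s_3 + 1/5*a_s_4 + 3/20*a_s_5
  a_s_4 = 2/5*a_s_1 + 1/20*a_s_2 + 1/10*a_s_3 + 1/20*a_s_4 + 2/5*a_s_5

Substituting a_s_1 = 1 and a_s_5 = 0, rearrange to (I - Q) a = r where r[i] = P(i -> s_1):
  [4/5, -1/5, -1/4] . (a_s_2, a_s_3, a_s_4) = 3/10
  [-1/20, 13/20, -1/5] . (a_s_2, a_s_3, a_s_4) = 1/4
  [-1/20, -1/10, 19/20] . (a_s_2, a_s_3, a_s_4) = 2/5

Solving yields:
  a_s_2 = 2512/3657
  a_s_3 = 95/159
  a_s_4 = 634/1219

Starting state is s_4, so the absorption probability is a_s_4 = 634/1219.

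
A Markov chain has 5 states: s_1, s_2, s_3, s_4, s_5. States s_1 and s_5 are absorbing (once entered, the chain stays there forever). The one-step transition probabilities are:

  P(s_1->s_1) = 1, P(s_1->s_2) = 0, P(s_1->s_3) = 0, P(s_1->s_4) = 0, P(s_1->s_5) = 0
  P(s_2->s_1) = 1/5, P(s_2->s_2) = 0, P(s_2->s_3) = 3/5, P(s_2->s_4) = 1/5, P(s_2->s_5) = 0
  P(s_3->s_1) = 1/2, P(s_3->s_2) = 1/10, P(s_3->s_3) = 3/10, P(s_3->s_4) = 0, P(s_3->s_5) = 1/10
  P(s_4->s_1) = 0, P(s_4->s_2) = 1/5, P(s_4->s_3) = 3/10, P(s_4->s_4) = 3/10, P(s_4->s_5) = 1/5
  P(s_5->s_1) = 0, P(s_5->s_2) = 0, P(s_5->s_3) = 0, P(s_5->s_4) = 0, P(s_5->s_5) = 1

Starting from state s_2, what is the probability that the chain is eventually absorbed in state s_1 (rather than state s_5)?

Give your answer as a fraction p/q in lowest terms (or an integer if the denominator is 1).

Let a_i = P(absorbed in s_1 | start in state i).
Boundary conditions: a_s_1 = 1, a_s_5 = 0.
For each transient state i, a_i = sum_j P(i->j) * a_j:
  a_s_2 = 1/5*a_s_1 + 0*a_s_2 + 3/5*a_s_3 + 1/5*a_s_4 + 0*a_s_5
  a_s_3 = 1/2*a_s_1 + 1/10*a_s_2 + 3/10*a_s_3 + 0*a_s_4 + 1/10*a_s_5
  a_s_4 = 0*a_s_1 + 1/5*a_s_2 + 3/10*a_s_3 + 3/10*a_s_4 + 1/5*a_s_5

Substituting a_s_1 = 1 and a_s_5 = 0, rearrange to (I - Q) a = r where r[i] = P(i -> s_1):
  [1, -3/5, -1/5] . (a_s_2, a_s_3, a_s_4) = 1/5
  [-1/10, 7/10, 0] . (a_s_2, a_s_3, a_s_4) = 1/2
  [-1/5, -3/10, 7/10] . (a_s_2, a_s_3, a_s_4) = 0

Solving yields:
  a_s_2 = 169/207
  a_s_3 = 172/207
  a_s_4 = 122/207

Starting state is s_2, so the absorption probability is a_s_2 = 169/207.

Answer: 169/207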